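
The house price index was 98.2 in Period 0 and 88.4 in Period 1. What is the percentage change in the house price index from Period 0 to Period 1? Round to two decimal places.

Change = (88.4 − 98.2) / 98.2 × 100
       = -9.8 / 98.2 × 100 = -9.9796%

-9.98%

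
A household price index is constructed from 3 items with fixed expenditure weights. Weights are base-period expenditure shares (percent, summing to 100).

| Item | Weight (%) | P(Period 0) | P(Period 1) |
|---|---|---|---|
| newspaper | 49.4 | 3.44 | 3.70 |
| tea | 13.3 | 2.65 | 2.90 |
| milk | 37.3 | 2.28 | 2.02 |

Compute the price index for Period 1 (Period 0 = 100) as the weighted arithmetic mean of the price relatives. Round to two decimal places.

100.73

newspaper: 49.4 × (3.70/3.44) = 49.4 × 1.075581 = 53.1337
tea: 13.3 × (2.90/2.65) = 13.3 × 1.094340 = 14.5547
milk: 37.3 × (2.02/2.28) = 37.3 × 0.885965 = 33.0465
Index = Σ wᵢ·(p₁ᵢ/p₀ᵢ) = 53.1337 + 14.5547 + 33.0465 = 100.7349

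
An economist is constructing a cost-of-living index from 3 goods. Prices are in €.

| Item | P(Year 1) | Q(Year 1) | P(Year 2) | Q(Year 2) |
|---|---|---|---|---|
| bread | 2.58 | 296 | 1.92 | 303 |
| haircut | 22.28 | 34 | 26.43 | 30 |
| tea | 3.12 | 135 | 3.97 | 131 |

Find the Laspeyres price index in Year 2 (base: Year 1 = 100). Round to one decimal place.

Laspeyres price index uses base-period quantities as weights.
ΣP(Year 2)·Q(Year 1) = 1.92×296 + 26.43×34 + 3.97×135 = 568.32 + 898.62 + 535.95 = 2002.89
ΣP(Year 1)·Q(Year 1) = 2.58×296 + 22.28×34 + 3.12×135 = 763.68 + 757.52 + 421.2 = 1942.4
Index = 2002.89 / 1942.4 × 100 = 103.1142

103.1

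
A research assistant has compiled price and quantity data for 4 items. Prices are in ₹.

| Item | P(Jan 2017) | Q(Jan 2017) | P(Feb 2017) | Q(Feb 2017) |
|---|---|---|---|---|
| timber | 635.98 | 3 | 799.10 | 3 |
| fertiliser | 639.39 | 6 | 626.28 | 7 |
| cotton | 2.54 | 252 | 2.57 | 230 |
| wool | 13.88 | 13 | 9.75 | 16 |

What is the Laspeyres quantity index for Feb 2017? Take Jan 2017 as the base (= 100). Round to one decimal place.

109.5

Laspeyres quantity index uses base-period prices as weights.
ΣP(Jan 2017)·Q(Feb 2017) = 635.98×3 + 639.39×7 + 2.54×230 + 13.88×16 = 1907.94 + 4475.73 + 584.2 + 222.08 = 7189.95
ΣP(Jan 2017)·Q(Jan 2017) = 635.98×3 + 639.39×6 + 2.54×252 + 13.88×13 = 1907.94 + 3836.34 + 640.08 + 180.44 = 6564.8
Index = 7189.95 / 6564.8 × 100 = 109.5228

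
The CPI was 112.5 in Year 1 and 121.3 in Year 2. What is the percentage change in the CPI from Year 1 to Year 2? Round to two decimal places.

7.82%

Change = (121.3 − 112.5) / 112.5 × 100
       = 8.8 / 112.5 × 100 = 7.8222%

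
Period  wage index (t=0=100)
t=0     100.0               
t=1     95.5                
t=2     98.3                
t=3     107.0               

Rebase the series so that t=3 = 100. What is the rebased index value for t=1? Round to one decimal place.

Rebased(t=1) = 95.5 / 107.0 × 100 = 89.2523

89.3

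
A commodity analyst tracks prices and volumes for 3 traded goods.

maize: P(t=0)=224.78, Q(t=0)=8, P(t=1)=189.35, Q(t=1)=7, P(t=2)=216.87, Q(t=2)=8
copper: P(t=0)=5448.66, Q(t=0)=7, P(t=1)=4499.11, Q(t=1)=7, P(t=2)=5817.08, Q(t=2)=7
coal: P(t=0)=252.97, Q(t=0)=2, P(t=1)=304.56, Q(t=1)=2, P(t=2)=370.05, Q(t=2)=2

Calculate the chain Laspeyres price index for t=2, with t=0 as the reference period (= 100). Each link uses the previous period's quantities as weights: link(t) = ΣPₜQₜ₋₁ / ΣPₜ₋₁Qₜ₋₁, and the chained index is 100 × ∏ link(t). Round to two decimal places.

106.86

Link t=0→t=1:
ΣP(t=1)Q(t=0) = 189.35×8 + 4499.11×7 + 304.56×2 = 1514.8 + 31493.77 + 609.12 = 33617.69
ΣP(t=0)Q(t=0) = 224.78×8 + 5448.66×7 + 252.97×2 = 1798.24 + 38140.62 + 505.94 = 40444.8
link = 33617.69/40444.8 = 0.831199
Link t=1→t=2:
ΣP(t=2)Q(t=1) = 216.87×7 + 5817.08×7 + 370.05×2 = 1518.09 + 40719.56 + 740.1 = 42977.75
ΣP(t=1)Q(t=1) = 189.35×7 + 4499.11×7 + 304.56×2 = 1325.45 + 31493.77 + 609.12 = 33428.34
link = 42977.75/33428.34 = 1.285668
Chained index = 100 × 0.831199 × 1.285668 = 106.8646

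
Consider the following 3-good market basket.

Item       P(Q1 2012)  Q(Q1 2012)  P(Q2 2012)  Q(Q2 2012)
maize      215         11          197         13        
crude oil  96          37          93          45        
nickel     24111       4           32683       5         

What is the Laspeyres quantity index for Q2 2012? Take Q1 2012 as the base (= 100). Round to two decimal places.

Laspeyres quantity index uses base-period prices as weights.
ΣP(Q1 2012)·Q(Q2 2012) = 215×13 + 96×45 + 24111×5 = 2795 + 4320 + 120555 = 127670
ΣP(Q1 2012)·Q(Q1 2012) = 215×11 + 96×37 + 24111×4 = 2365 + 3552 + 96444 = 102361
Index = 127670 / 102361 × 100 = 124.7252

124.73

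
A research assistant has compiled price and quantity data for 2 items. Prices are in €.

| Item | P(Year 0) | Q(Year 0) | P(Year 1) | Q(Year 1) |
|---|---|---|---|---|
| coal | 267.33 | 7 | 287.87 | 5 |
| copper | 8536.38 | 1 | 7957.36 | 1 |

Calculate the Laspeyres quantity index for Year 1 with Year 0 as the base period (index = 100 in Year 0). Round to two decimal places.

Laspeyres quantity index uses base-period prices as weights.
ΣP(Year 0)·Q(Year 1) = 267.33×5 + 8536.38×1 = 1336.65 + 8536.38 = 9873.03
ΣP(Year 0)·Q(Year 0) = 267.33×7 + 8536.38×1 = 1871.31 + 8536.38 = 10407.69
Index = 9873.03 / 10407.69 × 100 = 94.8628

94.86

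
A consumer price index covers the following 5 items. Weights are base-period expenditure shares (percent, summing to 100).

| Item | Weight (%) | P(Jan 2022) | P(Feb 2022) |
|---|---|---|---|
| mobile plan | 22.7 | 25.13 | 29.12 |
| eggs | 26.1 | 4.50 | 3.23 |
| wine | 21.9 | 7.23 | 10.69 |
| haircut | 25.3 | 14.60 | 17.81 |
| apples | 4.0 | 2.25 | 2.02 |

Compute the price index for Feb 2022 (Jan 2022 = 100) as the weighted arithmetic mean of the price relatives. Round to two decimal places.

111.87

mobile plan: 22.7 × (29.12/25.13) = 22.7 × 1.158774 = 26.3042
eggs: 26.1 × (3.23/4.50) = 26.1 × 0.717778 = 18.7340
wine: 21.9 × (10.69/7.23) = 21.9 × 1.478562 = 32.3805
haircut: 25.3 × (17.81/14.60) = 25.3 × 1.219863 = 30.8625
apples: 4.0 × (2.02/2.25) = 4.0 × 0.897778 = 3.5911
Index = Σ wᵢ·(p₁ᵢ/p₀ᵢ) = 26.3042 + 18.7340 + 32.3805 + 30.8625 + 3.5911 = 111.8723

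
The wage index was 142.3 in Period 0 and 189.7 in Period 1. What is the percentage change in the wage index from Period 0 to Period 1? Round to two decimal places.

33.31%

Change = (189.7 − 142.3) / 142.3 × 100
       = 47.4 / 142.3 × 100 = 33.3099%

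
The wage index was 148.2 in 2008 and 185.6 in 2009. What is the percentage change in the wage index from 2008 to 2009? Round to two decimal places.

Change = (185.6 − 148.2) / 148.2 × 100
       = 37.4 / 148.2 × 100 = 25.2362%

25.24%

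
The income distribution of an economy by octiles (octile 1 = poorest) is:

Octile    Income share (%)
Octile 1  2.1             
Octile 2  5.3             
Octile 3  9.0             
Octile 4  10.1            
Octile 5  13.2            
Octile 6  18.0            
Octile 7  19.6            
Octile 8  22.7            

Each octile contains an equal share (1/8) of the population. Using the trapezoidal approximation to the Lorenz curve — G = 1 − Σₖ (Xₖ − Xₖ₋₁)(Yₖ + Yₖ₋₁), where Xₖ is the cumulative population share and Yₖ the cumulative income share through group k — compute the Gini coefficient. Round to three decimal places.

0.307

Cumulative income shares Yₖ: 0.0210, 0.0740, 0.1640, 0.2650, 0.3970, 0.5770, 0.7730, 1.0000
Σ (Xₖ−Xₖ₋₁)(Yₖ+Yₖ₋₁) = (1/8)(0.0210+0.0000) + (1/8)(0.0740+0.0210) + (1/8)(0.1640+0.0740) + (1/8)(0.2650+0.1640) + (1/8)(0.3970+0.2650) + (1/8)(0.5770+0.3970) + (1/8)(0.7730+0.5770) + (1/8)(1.0000+0.7730)
  = 0.0026 + 0.0119 + 0.0297 + 0.0536 + 0.0827 + 0.1217 + 0.1687 + 0.2216 = 0.6927
G = 1 − 0.6927 = 0.3073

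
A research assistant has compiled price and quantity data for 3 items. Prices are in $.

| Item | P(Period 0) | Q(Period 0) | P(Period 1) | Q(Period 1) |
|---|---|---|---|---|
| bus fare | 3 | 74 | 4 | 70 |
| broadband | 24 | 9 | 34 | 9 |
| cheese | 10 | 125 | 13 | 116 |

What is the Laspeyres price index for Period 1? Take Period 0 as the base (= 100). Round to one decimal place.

Laspeyres price index uses base-period quantities as weights.
ΣP(Period 1)·Q(Period 0) = 4×74 + 34×9 + 13×125 = 296 + 306 + 1625 = 2227
ΣP(Period 0)·Q(Period 0) = 3×74 + 24×9 + 10×125 = 222 + 216 + 1250 = 1688
Index = 2227 / 1688 × 100 = 131.9313

131.9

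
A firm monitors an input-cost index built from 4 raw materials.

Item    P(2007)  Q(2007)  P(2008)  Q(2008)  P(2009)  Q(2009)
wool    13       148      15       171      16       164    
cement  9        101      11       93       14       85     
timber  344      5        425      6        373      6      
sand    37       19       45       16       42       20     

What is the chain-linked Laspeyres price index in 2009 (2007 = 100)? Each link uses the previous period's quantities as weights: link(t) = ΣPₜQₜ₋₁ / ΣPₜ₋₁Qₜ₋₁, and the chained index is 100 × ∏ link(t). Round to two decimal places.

Link 2007→2008:
ΣP(2008)Q(2007) = 15×148 + 11×101 + 425×5 + 45×19 = 2220 + 1111 + 2125 + 855 = 6311
ΣP(2007)Q(2007) = 13×148 + 9×101 + 344×5 + 37×19 = 1924 + 909 + 1720 + 703 = 5256
link = 6311/5256 = 1.200723
Link 2008→2009:
ΣP(2009)Q(2008) = 16×171 + 14×93 + 373×6 + 42×16 = 2736 + 1302 + 2238 + 672 = 6948
ΣP(2008)Q(2008) = 15×171 + 11×93 + 425×6 + 45×16 = 2565 + 1023 + 2550 + 720 = 6858
link = 6948/6858 = 1.013123
Chained index = 100 × 1.200723 × 1.013123 = 121.6481

121.65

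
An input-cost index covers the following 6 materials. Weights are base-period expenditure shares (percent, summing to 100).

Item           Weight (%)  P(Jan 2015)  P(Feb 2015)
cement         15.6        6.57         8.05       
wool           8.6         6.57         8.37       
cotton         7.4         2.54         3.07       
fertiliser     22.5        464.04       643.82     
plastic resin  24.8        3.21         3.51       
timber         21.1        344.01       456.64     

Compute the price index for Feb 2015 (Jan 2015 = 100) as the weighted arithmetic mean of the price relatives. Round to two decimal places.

125.36

cement: 15.6 × (8.05/6.57) = 15.6 × 1.225266 = 19.1142
wool: 8.6 × (8.37/6.57) = 8.6 × 1.273973 = 10.9562
cotton: 7.4 × (3.07/2.54) = 7.4 × 1.208661 = 8.9441
fertiliser: 22.5 × (643.82/464.04) = 22.5 × 1.387423 = 31.2170
plastic resin: 24.8 × (3.51/3.21) = 24.8 × 1.093458 = 27.1178
timber: 21.1 × (456.64/344.01) = 21.1 × 1.327403 = 28.0082
Index = Σ wᵢ·(p₁ᵢ/p₀ᵢ) = 19.1142 + 10.9562 + 8.9441 + 31.2170 + 27.1178 + 28.0082 = 125.3574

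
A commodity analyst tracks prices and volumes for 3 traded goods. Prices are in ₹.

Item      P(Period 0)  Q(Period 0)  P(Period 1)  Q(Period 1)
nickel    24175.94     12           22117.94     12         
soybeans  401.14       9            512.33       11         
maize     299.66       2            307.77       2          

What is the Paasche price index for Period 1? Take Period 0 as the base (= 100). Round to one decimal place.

Paasche price index uses current-period quantities as weights.
ΣP(Period 1)·Q(Period 1) = 22117.94×12 + 512.33×11 + 307.77×2 = 265415.28 + 5635.63 + 615.54 = 271666.45
ΣP(Period 0)·Q(Period 1) = 24175.94×12 + 401.14×11 + 299.66×2 = 290111.28 + 4412.54 + 599.32 = 295123.14
Index = 271666.45 / 295123.14 × 100 = 92.0519

92.1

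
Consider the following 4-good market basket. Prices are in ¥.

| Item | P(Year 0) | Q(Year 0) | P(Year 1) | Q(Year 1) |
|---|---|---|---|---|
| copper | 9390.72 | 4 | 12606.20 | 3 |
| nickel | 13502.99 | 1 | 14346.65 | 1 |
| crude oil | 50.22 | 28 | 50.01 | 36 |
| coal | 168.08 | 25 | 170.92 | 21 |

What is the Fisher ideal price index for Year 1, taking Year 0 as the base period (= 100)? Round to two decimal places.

Laspeyres component (base-period weights):
ΣP(Year 1)Q(Year 0) = 12606.20×4 + 14346.65×1 + 50.01×28 + 170.92×25 = 50424.8 + 14346.65 + 1400.28 + 4273 = 70444.73
ΣP(Year 0)Q(Year 0) = 9390.72×4 + 13502.99×1 + 50.22×28 + 168.08×25 = 37562.88 + 13502.99 + 1406.16 + 4202 = 56674.03
L = 70444.73 / 56674.03 × 100 = 124.2981
Paasche component (current-period weights):
ΣP(Year 1)Q(Year 1) = 12606.20×3 + 14346.65×1 + 50.01×36 + 170.92×21 = 37818.6 + 14346.65 + 1800.36 + 3589.32 = 57554.93
ΣP(Year 0)Q(Year 1) = 9390.72×3 + 13502.99×1 + 50.22×36 + 168.08×21 = 28172.16 + 13502.99 + 1807.92 + 3529.68 = 47012.75
P = 57554.93 / 47012.75 × 100 = 122.4241
Fisher = √(L × P) = √(124.2981 × 122.4241) = 123.3575

123.36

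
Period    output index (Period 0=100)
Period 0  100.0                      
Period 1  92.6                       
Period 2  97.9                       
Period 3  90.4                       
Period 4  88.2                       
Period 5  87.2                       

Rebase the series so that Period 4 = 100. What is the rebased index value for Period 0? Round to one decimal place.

113.4

Rebased(Period 0) = 100.0 / 88.2 × 100 = 113.3787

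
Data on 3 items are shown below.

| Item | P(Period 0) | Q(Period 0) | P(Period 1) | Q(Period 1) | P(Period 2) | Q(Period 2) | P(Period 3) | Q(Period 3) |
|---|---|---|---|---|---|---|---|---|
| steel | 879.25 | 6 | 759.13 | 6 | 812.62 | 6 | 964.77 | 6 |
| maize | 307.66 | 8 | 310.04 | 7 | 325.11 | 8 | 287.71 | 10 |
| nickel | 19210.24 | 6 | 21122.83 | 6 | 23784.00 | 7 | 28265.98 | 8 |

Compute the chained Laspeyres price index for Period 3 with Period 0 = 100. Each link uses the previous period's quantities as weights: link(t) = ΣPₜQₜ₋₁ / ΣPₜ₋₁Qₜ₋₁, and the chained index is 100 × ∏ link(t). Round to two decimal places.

Link Period 0→Period 1:
ΣP(Period 1)Q(Period 0) = 759.13×6 + 310.04×8 + 21122.83×6 = 4554.78 + 2480.32 + 126736.98 = 133772.08
ΣP(Period 0)Q(Period 0) = 879.25×6 + 307.66×8 + 19210.24×6 = 5275.5 + 2461.28 + 115261.44 = 122998.22
link = 133772.08/122998.22 = 1.087594
Link Period 1→Period 2:
ΣP(Period 2)Q(Period 1) = 812.62×6 + 325.11×7 + 23784.00×6 = 4875.72 + 2275.77 + 142704 = 149855.49
ΣP(Period 1)Q(Period 1) = 759.13×6 + 310.04×7 + 21122.83×6 = 4554.78 + 2170.28 + 126736.98 = 133462.04
link = 149855.49/133462.04 = 1.122832
Link Period 2→Period 3:
ΣP(Period 3)Q(Period 2) = 964.77×6 + 287.71×8 + 28265.98×7 = 5788.62 + 2301.68 + 197861.86 = 205952.16
ΣP(Period 2)Q(Period 2) = 812.62×6 + 325.11×8 + 23784.00×7 = 4875.72 + 2600.88 + 166488 = 173964.6
link = 205952.16/173964.6 = 1.183874
Chained index = 100 × 1.087594 × 1.122832 × 1.183874 = 144.5729

144.57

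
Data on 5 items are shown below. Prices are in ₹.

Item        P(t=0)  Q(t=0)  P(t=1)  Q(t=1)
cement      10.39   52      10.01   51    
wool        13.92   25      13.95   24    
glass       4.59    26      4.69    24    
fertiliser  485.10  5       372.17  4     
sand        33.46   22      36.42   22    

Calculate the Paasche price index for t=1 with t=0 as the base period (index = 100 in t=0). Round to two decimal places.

88.96

Paasche price index uses current-period quantities as weights.
ΣP(t=1)·Q(t=1) = 10.01×51 + 13.95×24 + 4.69×24 + 372.17×4 + 36.42×22 = 510.51 + 334.8 + 112.56 + 1488.68 + 801.24 = 3247.79
ΣP(t=0)·Q(t=1) = 10.39×51 + 13.92×24 + 4.59×24 + 485.10×4 + 33.46×22 = 529.89 + 334.08 + 110.16 + 1940.4 + 736.12 = 3650.65
Index = 3247.79 / 3650.65 × 100 = 88.9647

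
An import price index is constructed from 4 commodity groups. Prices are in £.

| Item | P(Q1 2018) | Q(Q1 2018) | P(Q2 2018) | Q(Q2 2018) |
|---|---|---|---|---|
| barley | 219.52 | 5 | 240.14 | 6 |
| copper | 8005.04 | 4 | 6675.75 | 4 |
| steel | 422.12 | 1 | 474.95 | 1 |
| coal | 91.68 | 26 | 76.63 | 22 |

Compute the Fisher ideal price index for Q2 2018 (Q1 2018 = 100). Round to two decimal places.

Laspeyres component (base-period weights):
ΣP(Q2 2018)Q(Q1 2018) = 240.14×5 + 6675.75×4 + 474.95×1 + 76.63×26 = 1200.7 + 26703 + 474.95 + 1992.38 = 30371.03
ΣP(Q1 2018)Q(Q1 2018) = 219.52×5 + 8005.04×4 + 422.12×1 + 91.68×26 = 1097.6 + 32020.16 + 422.12 + 2383.68 = 35923.56
L = 30371.03 / 35923.56 × 100 = 84.5435
Paasche component (current-period weights):
ΣP(Q2 2018)Q(Q2 2018) = 240.14×6 + 6675.75×4 + 474.95×1 + 76.63×22 = 1440.84 + 26703 + 474.95 + 1685.86 = 30304.65
ΣP(Q1 2018)Q(Q2 2018) = 219.52×6 + 8005.04×4 + 422.12×1 + 91.68×22 = 1317.12 + 32020.16 + 422.12 + 2016.96 = 35776.36
P = 30304.65 / 35776.36 × 100 = 84.7058
Fisher = √(L × P) = √(84.5435 × 84.7058) = 84.6246

84.62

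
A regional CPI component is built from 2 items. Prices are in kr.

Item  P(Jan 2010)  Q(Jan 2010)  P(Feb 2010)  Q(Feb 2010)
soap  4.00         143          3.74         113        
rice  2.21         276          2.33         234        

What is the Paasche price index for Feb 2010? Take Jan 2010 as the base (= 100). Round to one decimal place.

99.9

Paasche price index uses current-period quantities as weights.
ΣP(Feb 2010)·Q(Feb 2010) = 3.74×113 + 2.33×234 = 422.62 + 545.22 = 967.84
ΣP(Jan 2010)·Q(Feb 2010) = 4.00×113 + 2.21×234 = 452 + 517.14 = 969.14
Index = 967.84 / 969.14 × 100 = 99.8659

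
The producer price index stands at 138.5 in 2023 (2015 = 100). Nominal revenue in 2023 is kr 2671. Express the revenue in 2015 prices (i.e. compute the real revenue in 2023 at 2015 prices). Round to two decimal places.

1928.52

Real = Nominal ÷ (Index/100) = 2671 ÷ (138.5/100)
     = 2671 ÷ 1.385 = 1928.5199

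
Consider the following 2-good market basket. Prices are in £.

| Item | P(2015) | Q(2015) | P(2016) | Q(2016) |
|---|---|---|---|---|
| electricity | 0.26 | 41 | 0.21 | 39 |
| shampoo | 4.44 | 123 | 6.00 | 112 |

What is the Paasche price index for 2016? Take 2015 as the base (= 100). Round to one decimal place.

Paasche price index uses current-period quantities as weights.
ΣP(2016)·Q(2016) = 0.21×39 + 6.00×112 = 8.19 + 672 = 680.19
ΣP(2015)·Q(2016) = 0.26×39 + 4.44×112 = 10.14 + 497.28 = 507.42
Index = 680.19 / 507.42 × 100 = 134.0487

134.0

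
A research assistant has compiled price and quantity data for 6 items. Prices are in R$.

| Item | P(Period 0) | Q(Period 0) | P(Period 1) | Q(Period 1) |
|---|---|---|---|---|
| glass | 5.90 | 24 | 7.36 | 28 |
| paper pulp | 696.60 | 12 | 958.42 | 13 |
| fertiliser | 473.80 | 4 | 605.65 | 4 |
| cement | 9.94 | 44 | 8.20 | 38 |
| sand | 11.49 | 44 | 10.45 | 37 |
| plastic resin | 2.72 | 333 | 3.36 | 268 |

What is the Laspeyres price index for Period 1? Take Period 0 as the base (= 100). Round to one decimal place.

Laspeyres price index uses base-period quantities as weights.
ΣP(Period 1)·Q(Period 0) = 7.36×24 + 958.42×12 + 605.65×4 + 8.20×44 + 10.45×44 + 3.36×333 = 176.64 + 11501.04 + 2422.6 + 360.8 + 459.8 + 1118.88 = 16039.76
ΣP(Period 0)·Q(Period 0) = 5.90×24 + 696.60×12 + 473.80×4 + 9.94×44 + 11.49×44 + 2.72×333 = 141.6 + 8359.2 + 1895.2 + 437.36 + 505.56 + 905.76 = 12244.68
Index = 16039.76 / 12244.68 × 100 = 130.9937

131.0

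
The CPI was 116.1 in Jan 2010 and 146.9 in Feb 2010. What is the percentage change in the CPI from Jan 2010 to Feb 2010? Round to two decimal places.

26.53%

Change = (146.9 − 116.1) / 116.1 × 100
       = 30.8 / 116.1 × 100 = 26.5289%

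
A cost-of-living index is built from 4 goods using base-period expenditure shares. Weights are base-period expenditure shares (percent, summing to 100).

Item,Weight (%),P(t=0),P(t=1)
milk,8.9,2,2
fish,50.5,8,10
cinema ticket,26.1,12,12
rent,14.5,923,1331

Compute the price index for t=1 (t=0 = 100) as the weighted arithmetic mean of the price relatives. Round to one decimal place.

119.0

milk: 8.9 × (2/2) = 8.9 × 1.000000 = 8.9000
fish: 50.5 × (10/8) = 50.5 × 1.250000 = 63.1250
cinema ticket: 26.1 × (12/12) = 26.1 × 1.000000 = 26.1000
rent: 14.5 × (1331/923) = 14.5 × 1.442037 = 20.9095
Index = Σ wᵢ·(p₁ᵢ/p₀ᵢ) = 8.9000 + 63.1250 + 26.1000 + 20.9095 = 119.0345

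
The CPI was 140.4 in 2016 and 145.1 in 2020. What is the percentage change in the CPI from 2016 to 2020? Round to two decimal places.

Change = (145.1 − 140.4) / 140.4 × 100
       = 4.7 / 140.4 × 100 = 3.3476%

3.35%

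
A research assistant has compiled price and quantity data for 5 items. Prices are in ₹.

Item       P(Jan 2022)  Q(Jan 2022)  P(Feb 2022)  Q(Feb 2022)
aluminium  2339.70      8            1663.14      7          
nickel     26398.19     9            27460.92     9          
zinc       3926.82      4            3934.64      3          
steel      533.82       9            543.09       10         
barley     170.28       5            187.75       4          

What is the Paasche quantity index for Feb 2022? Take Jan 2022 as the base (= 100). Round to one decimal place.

Paasche quantity index uses current-period prices as weights.
ΣP(Feb 2022)·Q(Feb 2022) = 1663.14×7 + 27460.92×9 + 3934.64×3 + 543.09×10 + 187.75×4 = 11641.98 + 247148.28 + 11803.92 + 5430.9 + 751 = 276776.08
ΣP(Feb 2022)·Q(Jan 2022) = 1663.14×8 + 27460.92×9 + 3934.64×4 + 543.09×9 + 187.75×5 = 13305.12 + 247148.28 + 15738.56 + 4887.81 + 938.75 = 282018.52
Index = 276776.08 / 282018.52 × 100 = 98.1411

98.1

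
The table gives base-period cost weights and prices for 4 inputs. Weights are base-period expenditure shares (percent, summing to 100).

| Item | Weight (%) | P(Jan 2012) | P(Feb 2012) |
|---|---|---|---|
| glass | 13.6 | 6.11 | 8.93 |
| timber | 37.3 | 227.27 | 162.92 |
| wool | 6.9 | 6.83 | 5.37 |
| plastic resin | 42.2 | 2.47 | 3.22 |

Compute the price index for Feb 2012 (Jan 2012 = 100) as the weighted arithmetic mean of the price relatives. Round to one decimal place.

107.1

glass: 13.6 × (8.93/6.11) = 13.6 × 1.461538 = 19.8769
timber: 37.3 × (162.92/227.27) = 37.3 × 0.716857 = 26.7388
wool: 6.9 × (5.37/6.83) = 6.9 × 0.786237 = 5.4250
plastic resin: 42.2 × (3.22/2.47) = 42.2 × 1.303644 = 55.0138
Index = Σ wᵢ·(p₁ᵢ/p₀ᵢ) = 19.8769 + 26.7388 + 5.4250 + 55.0138 = 107.0545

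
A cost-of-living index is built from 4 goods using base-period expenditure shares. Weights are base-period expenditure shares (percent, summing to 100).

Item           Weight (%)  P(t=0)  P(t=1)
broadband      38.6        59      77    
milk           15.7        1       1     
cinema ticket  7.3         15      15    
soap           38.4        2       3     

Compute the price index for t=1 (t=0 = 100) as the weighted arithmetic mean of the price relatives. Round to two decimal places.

broadband: 38.6 × (77/59) = 38.6 × 1.305085 = 50.3763
milk: 15.7 × (1/1) = 15.7 × 1.000000 = 15.7000
cinema ticket: 7.3 × (15/15) = 7.3 × 1.000000 = 7.3000
soap: 38.4 × (3/2) = 38.4 × 1.500000 = 57.6000
Index = Σ wᵢ·(p₁ᵢ/p₀ᵢ) = 50.3763 + 15.7000 + 7.3000 + 57.6000 = 130.9763

130.98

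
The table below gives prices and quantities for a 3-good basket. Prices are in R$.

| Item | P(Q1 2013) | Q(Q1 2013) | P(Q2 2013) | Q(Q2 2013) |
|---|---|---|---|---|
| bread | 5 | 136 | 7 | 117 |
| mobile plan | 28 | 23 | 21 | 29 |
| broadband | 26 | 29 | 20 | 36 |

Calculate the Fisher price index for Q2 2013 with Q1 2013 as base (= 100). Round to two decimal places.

94.49

Laspeyres component (base-period weights):
ΣP(Q2 2013)Q(Q1 2013) = 7×136 + 21×23 + 20×29 = 952 + 483 + 580 = 2015
ΣP(Q1 2013)Q(Q1 2013) = 5×136 + 28×23 + 26×29 = 680 + 644 + 754 = 2078
L = 2015 / 2078 × 100 = 96.9682
Paasche component (current-period weights):
ΣP(Q2 2013)Q(Q2 2013) = 7×117 + 21×29 + 20×36 = 819 + 609 + 720 = 2148
ΣP(Q1 2013)Q(Q2 2013) = 5×117 + 28×29 + 26×36 = 585 + 812 + 936 = 2333
P = 2148 / 2333 × 100 = 92.0703
Fisher = √(L × P) = √(96.9682 × 92.0703) = 94.4875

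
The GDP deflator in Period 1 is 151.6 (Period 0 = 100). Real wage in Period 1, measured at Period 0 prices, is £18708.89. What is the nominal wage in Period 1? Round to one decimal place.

28362.7

Nominal = Real × (Index/100) = 18708.89 × (151.6/100)
        = 18708.89 × 1.516 = 28362.6772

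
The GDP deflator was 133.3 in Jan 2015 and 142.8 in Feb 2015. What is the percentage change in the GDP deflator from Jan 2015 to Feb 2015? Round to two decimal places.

7.13%

Change = (142.8 − 133.3) / 133.3 × 100
       = 9.5 / 133.3 × 100 = 7.1268%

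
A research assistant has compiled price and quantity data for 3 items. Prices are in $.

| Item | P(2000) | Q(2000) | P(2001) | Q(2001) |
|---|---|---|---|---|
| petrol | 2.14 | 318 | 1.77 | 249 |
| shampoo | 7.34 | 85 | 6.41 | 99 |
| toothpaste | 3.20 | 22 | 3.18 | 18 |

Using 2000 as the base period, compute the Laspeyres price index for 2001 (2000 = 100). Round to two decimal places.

85.66

Laspeyres price index uses base-period quantities as weights.
ΣP(2001)·Q(2000) = 1.77×318 + 6.41×85 + 3.18×22 = 562.86 + 544.85 + 69.96 = 1177.67
ΣP(2000)·Q(2000) = 2.14×318 + 7.34×85 + 3.20×22 = 680.52 + 623.9 + 70.4 = 1374.82
Index = 1177.67 / 1374.82 × 100 = 85.6599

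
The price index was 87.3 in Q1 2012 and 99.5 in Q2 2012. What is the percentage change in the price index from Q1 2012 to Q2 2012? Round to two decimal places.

Change = (99.5 − 87.3) / 87.3 × 100
       = 12.2 / 87.3 × 100 = 13.9748%

13.97%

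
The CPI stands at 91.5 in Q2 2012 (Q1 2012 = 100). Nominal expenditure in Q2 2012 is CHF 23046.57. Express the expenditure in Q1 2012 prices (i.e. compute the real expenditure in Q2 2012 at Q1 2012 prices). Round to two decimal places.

Real = Nominal ÷ (Index/100) = 23046.57 ÷ (91.5/100)
     = 23046.57 ÷ 0.915 = 25187.5082

25187.51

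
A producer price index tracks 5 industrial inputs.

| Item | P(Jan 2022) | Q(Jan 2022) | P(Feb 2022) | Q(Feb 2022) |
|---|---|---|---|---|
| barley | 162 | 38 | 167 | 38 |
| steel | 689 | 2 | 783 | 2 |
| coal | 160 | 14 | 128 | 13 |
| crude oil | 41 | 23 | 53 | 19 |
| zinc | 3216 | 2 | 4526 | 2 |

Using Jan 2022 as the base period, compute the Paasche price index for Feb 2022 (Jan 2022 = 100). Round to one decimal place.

Paasche price index uses current-period quantities as weights.
ΣP(Feb 2022)·Q(Feb 2022) = 167×38 + 783×2 + 128×13 + 53×19 + 4526×2 = 6346 + 1566 + 1664 + 1007 + 9052 = 19635
ΣP(Jan 2022)·Q(Feb 2022) = 162×38 + 689×2 + 160×13 + 41×19 + 3216×2 = 6156 + 1378 + 2080 + 779 + 6432 = 16825
Index = 19635 / 16825 × 100 = 116.7013

116.7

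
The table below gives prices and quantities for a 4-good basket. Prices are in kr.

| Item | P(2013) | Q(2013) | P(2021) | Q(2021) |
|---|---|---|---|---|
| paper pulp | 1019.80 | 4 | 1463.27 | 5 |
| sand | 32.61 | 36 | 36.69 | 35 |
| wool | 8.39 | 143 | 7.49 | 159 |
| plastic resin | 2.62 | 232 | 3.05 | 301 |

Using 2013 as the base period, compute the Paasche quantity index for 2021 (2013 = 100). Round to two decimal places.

119.62

Paasche quantity index uses current-period prices as weights.
ΣP(2021)·Q(2021) = 1463.27×5 + 36.69×35 + 7.49×159 + 3.05×301 = 7316.35 + 1284.15 + 1190.91 + 918.05 = 10709.46
ΣP(2021)·Q(2013) = 1463.27×4 + 36.69×36 + 7.49×143 + 3.05×232 = 5853.08 + 1320.84 + 1071.07 + 707.6 = 8952.59
Index = 10709.46 / 8952.59 × 100 = 119.6242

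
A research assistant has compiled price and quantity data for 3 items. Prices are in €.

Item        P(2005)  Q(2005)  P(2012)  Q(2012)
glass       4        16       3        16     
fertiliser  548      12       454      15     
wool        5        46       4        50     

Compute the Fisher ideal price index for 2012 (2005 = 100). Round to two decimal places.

Laspeyres component (base-period weights):
ΣP(2012)Q(2005) = 3×16 + 454×12 + 4×46 = 48 + 5448 + 184 = 5680
ΣP(2005)Q(2005) = 4×16 + 548×12 + 5×46 = 64 + 6576 + 230 = 6870
L = 5680 / 6870 × 100 = 82.6783
Paasche component (current-period weights):
ΣP(2012)Q(2012) = 3×16 + 454×15 + 4×50 = 48 + 6810 + 200 = 7058
ΣP(2005)Q(2012) = 4×16 + 548×15 + 5×50 = 64 + 8220 + 250 = 8534
P = 7058 / 8534 × 100 = 82.7045
Fisher = √(L × P) = √(82.6783 × 82.7045) = 82.6914

82.69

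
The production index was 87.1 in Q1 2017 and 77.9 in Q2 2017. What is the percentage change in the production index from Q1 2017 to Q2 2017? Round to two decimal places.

-10.56%

Change = (77.9 − 87.1) / 87.1 × 100
       = -9.2 / 87.1 × 100 = -10.5626%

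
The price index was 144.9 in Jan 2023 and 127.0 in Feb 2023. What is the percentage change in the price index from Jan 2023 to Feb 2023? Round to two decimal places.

-12.35%

Change = (127.0 − 144.9) / 144.9 × 100
       = -17.9 / 144.9 × 100 = -12.3533%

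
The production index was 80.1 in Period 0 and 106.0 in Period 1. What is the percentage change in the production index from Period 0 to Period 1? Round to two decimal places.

32.33%

Change = (106.0 − 80.1) / 80.1 × 100
       = 25.9 / 80.1 × 100 = 32.3346%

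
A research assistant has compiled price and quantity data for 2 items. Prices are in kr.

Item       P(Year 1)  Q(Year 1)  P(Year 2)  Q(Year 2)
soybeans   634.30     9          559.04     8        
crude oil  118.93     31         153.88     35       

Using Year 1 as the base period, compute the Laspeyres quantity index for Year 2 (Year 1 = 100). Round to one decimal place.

Laspeyres quantity index uses base-period prices as weights.
ΣP(Year 1)·Q(Year 2) = 634.30×8 + 118.93×35 = 5074.4 + 4162.55 = 9236.95
ΣP(Year 1)·Q(Year 1) = 634.30×9 + 118.93×31 = 5708.7 + 3686.83 = 9395.53
Index = 9236.95 / 9395.53 × 100 = 98.3122

98.3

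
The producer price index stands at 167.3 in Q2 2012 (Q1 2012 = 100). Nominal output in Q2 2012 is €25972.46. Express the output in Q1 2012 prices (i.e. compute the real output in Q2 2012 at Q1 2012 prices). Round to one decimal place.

15524.5

Real = Nominal ÷ (Index/100) = 25972.46 ÷ (167.3/100)
     = 25972.46 ÷ 1.673 = 15524.4830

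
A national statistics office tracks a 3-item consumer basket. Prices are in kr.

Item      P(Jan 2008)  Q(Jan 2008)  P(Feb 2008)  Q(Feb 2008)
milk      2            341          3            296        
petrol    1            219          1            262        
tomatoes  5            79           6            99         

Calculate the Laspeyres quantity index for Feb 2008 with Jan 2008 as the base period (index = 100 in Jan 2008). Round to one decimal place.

Laspeyres quantity index uses base-period prices as weights.
ΣP(Jan 2008)·Q(Feb 2008) = 2×296 + 1×262 + 5×99 = 592 + 262 + 495 = 1349
ΣP(Jan 2008)·Q(Jan 2008) = 2×341 + 1×219 + 5×79 = 682 + 219 + 395 = 1296
Index = 1349 / 1296 × 100 = 104.0895

104.1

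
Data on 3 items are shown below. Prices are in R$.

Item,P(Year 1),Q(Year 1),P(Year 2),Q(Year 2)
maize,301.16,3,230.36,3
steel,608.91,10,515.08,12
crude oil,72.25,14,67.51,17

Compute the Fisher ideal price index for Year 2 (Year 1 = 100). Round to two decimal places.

Laspeyres component (base-period weights):
ΣP(Year 2)Q(Year 1) = 230.36×3 + 515.08×10 + 67.51×14 = 691.08 + 5150.8 + 945.14 = 6787.02
ΣP(Year 1)Q(Year 1) = 301.16×3 + 608.91×10 + 72.25×14 = 903.48 + 6089.1 + 1011.5 = 8004.08
L = 6787.02 / 8004.08 × 100 = 84.7945
Paasche component (current-period weights):
ΣP(Year 2)Q(Year 2) = 230.36×3 + 515.08×12 + 67.51×17 = 691.08 + 6180.96 + 1147.67 = 8019.71
ΣP(Year 1)Q(Year 2) = 301.16×3 + 608.91×12 + 72.25×17 = 903.48 + 7306.92 + 1228.25 = 9438.65
P = 8019.71 / 9438.65 × 100 = 84.9667
Fisher = √(L × P) = √(84.7945 × 84.9667) = 84.8806

84.88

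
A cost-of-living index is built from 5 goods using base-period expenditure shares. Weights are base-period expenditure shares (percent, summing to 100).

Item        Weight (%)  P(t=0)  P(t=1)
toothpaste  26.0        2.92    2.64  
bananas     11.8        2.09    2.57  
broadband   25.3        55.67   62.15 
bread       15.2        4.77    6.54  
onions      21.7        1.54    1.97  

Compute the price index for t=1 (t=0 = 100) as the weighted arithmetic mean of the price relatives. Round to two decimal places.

114.86

toothpaste: 26.0 × (2.64/2.92) = 26.0 × 0.904110 = 23.5068
bananas: 11.8 × (2.57/2.09) = 11.8 × 1.229665 = 14.5100
broadband: 25.3 × (62.15/55.67) = 25.3 × 1.116400 = 28.2449
bread: 15.2 × (6.54/4.77) = 15.2 × 1.371069 = 20.8403
onions: 21.7 × (1.97/1.54) = 21.7 × 1.279221 = 27.7591
Index = Σ wᵢ·(p₁ᵢ/p₀ᵢ) = 23.5068 + 14.5100 + 28.2449 + 20.8403 + 27.7591 = 114.8612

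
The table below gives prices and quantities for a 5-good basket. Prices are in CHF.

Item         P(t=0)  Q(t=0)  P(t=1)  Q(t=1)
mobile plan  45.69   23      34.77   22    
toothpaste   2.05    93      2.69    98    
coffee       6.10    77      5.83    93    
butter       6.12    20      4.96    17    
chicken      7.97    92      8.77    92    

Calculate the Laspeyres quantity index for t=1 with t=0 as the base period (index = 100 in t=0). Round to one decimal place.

Laspeyres quantity index uses base-period prices as weights.
ΣP(t=0)·Q(t=1) = 45.69×22 + 2.05×98 + 6.10×93 + 6.12×17 + 7.97×92 = 1005.18 + 200.9 + 567.3 + 104.04 + 733.24 = 2610.66
ΣP(t=0)·Q(t=0) = 45.69×23 + 2.05×93 + 6.10×77 + 6.12×20 + 7.97×92 = 1050.87 + 190.65 + 469.7 + 122.4 + 733.24 = 2566.86
Index = 2610.66 / 2566.86 × 100 = 101.7064

101.7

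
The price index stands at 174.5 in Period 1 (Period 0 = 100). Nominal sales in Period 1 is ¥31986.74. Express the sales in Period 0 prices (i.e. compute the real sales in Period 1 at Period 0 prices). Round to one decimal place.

18330.5

Real = Nominal ÷ (Index/100) = 31986.74 ÷ (174.5/100)
     = 31986.74 ÷ 1.745 = 18330.5100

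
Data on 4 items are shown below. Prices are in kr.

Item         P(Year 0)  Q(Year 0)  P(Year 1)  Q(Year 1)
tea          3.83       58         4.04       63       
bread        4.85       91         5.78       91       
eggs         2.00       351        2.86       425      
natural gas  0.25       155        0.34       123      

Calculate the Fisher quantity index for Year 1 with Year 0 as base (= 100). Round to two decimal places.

111.75

Laspeyres component (base-period weights):
ΣP(Year 0)Q(Year 1) = 3.83×63 + 4.85×91 + 2.00×425 + 0.25×123 = 241.29 + 441.35 + 850 + 30.75 = 1563.39
ΣP(Year 0)Q(Year 0) = 3.83×58 + 4.85×91 + 2.00×351 + 0.25×155 = 222.14 + 441.35 + 702 + 38.75 = 1404.24
L = 1563.39 / 1404.24 × 100 = 111.3335
Paasche component (current-period weights):
ΣP(Year 1)Q(Year 1) = 4.04×63 + 5.78×91 + 2.86×425 + 0.34×123 = 254.52 + 525.98 + 1215.5 + 41.82 = 2037.82
ΣP(Year 1)Q(Year 0) = 4.04×58 + 5.78×91 + 2.86×351 + 0.34×155 = 234.32 + 525.98 + 1003.86 + 52.7 = 1816.86
P = 2037.82 / 1816.86 × 100 = 112.1616
Fisher = √(L × P) = √(111.3335 × 112.1616) = 111.7468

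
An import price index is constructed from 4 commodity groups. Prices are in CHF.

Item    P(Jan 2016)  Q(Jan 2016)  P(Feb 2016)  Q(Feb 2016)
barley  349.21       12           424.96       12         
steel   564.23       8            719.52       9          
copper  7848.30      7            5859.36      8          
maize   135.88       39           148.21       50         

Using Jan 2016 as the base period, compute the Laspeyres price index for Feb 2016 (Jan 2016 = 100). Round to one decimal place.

Laspeyres price index uses base-period quantities as weights.
ΣP(Feb 2016)·Q(Jan 2016) = 424.96×12 + 719.52×8 + 5859.36×7 + 148.21×39 = 5099.52 + 5756.16 + 41015.52 + 5780.19 = 57651.39
ΣP(Jan 2016)·Q(Jan 2016) = 349.21×12 + 564.23×8 + 7848.30×7 + 135.88×39 = 4190.52 + 4513.84 + 54938.1 + 5299.32 = 68941.78
Index = 57651.39 / 68941.78 × 100 = 83.6233

83.6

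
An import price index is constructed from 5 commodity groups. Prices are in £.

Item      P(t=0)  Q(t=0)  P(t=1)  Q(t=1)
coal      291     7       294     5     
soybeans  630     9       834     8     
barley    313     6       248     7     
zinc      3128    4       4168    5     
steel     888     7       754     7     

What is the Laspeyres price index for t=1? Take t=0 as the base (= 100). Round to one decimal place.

Laspeyres price index uses base-period quantities as weights.
ΣP(t=1)·Q(t=0) = 294×7 + 834×9 + 248×6 + 4168×4 + 754×7 = 2058 + 7506 + 1488 + 16672 + 5278 = 33002
ΣP(t=0)·Q(t=0) = 291×7 + 630×9 + 313×6 + 3128×4 + 888×7 = 2037 + 5670 + 1878 + 12512 + 6216 = 28313
Index = 33002 / 28313 × 100 = 116.5613

116.6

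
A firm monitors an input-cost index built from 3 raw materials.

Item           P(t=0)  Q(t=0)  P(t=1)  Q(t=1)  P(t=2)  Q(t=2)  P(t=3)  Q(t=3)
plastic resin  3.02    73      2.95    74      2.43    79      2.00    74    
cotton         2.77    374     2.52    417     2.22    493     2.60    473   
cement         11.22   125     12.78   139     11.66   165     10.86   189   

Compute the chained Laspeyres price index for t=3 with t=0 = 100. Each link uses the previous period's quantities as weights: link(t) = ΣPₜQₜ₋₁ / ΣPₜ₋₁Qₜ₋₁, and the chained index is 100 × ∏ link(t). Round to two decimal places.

Link t=0→t=1:
ΣP(t=1)Q(t=0) = 2.95×73 + 2.52×374 + 12.78×125 = 215.35 + 942.48 + 1597.5 = 2755.33
ΣP(t=0)Q(t=0) = 3.02×73 + 2.77×374 + 11.22×125 = 220.46 + 1035.98 + 1402.5 = 2658.94
link = 2755.33/2658.94 = 1.036251
Link t=1→t=2:
ΣP(t=2)Q(t=1) = 2.43×74 + 2.22×417 + 11.66×139 = 179.82 + 925.74 + 1620.74 = 2726.3
ΣP(t=1)Q(t=1) = 2.95×74 + 2.52×417 + 12.78×139 = 218.3 + 1050.84 + 1776.42 = 3045.56
link = 2726.3/3045.56 = 0.895172
Link t=2→t=3:
ΣP(t=3)Q(t=2) = 2.00×79 + 2.60×493 + 10.86×165 = 158 + 1281.8 + 1791.9 = 3231.7
ΣP(t=2)Q(t=2) = 2.43×79 + 2.22×493 + 11.66×165 = 191.97 + 1094.46 + 1923.9 = 3210.33
link = 3231.7/3210.33 = 1.006657
Chained index = 100 × 1.036251 × 0.895172 × 1.006657 = 93.3798

93.38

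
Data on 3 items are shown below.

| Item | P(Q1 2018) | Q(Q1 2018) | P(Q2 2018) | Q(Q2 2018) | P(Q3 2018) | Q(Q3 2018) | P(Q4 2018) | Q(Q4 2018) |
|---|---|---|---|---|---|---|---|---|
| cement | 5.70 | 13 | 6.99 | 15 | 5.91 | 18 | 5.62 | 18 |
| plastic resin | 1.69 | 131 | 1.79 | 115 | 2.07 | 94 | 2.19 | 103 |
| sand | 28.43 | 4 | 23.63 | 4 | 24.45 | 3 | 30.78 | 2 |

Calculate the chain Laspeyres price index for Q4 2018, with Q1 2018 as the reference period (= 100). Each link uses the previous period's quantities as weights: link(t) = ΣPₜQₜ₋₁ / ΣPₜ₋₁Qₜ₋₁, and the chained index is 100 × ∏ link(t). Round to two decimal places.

114.68

Link Q1 2018→Q2 2018:
ΣP(Q2 2018)Q(Q1 2018) = 6.99×13 + 1.79×131 + 23.63×4 = 90.87 + 234.49 + 94.52 = 419.88
ΣP(Q1 2018)Q(Q1 2018) = 5.70×13 + 1.69×131 + 28.43×4 = 74.1 + 221.39 + 113.72 = 409.21
link = 419.88/409.21 = 1.026075
Link Q2 2018→Q3 2018:
ΣP(Q3 2018)Q(Q2 2018) = 5.91×15 + 2.07×115 + 24.45×4 = 88.65 + 238.05 + 97.8 = 424.5
ΣP(Q2 2018)Q(Q2 2018) = 6.99×15 + 1.79×115 + 23.63×4 = 104.85 + 205.85 + 94.52 = 405.22
link = 424.5/405.22 = 1.047579
Link Q3 2018→Q4 2018:
ΣP(Q4 2018)Q(Q3 2018) = 5.62×18 + 2.19×94 + 30.78×3 = 101.16 + 205.86 + 92.34 = 399.36
ΣP(Q3 2018)Q(Q3 2018) = 5.91×18 + 2.07×94 + 24.45×3 = 106.38 + 194.58 + 73.35 = 374.31
link = 399.36/374.31 = 1.066923
Chained index = 100 × 1.026075 × 1.047579 × 1.066923 = 114.6830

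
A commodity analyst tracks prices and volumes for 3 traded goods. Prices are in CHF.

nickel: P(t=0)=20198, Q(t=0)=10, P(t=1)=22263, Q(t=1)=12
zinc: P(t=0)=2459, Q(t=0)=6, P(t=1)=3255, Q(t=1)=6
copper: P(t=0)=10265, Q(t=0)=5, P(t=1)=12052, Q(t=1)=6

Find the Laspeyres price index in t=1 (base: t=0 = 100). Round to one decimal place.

112.8

Laspeyres price index uses base-period quantities as weights.
ΣP(t=1)·Q(t=0) = 22263×10 + 3255×6 + 12052×5 = 222630 + 19530 + 60260 = 302420
ΣP(t=0)·Q(t=0) = 20198×10 + 2459×6 + 10265×5 = 201980 + 14754 + 51325 = 268059
Index = 302420 / 268059 × 100 = 112.8184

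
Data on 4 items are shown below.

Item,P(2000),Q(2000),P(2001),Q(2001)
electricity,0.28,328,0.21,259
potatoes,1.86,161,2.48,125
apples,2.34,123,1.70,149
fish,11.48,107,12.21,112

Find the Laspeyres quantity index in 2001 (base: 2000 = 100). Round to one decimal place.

101.7

Laspeyres quantity index uses base-period prices as weights.
ΣP(2000)·Q(2001) = 0.28×259 + 1.86×125 + 2.34×149 + 11.48×112 = 72.52 + 232.5 + 348.66 + 1285.76 = 1939.44
ΣP(2000)·Q(2000) = 0.28×328 + 1.86×161 + 2.34×123 + 11.48×107 = 91.84 + 299.46 + 287.82 + 1228.36 = 1907.48
Index = 1939.44 / 1907.48 × 100 = 101.6755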